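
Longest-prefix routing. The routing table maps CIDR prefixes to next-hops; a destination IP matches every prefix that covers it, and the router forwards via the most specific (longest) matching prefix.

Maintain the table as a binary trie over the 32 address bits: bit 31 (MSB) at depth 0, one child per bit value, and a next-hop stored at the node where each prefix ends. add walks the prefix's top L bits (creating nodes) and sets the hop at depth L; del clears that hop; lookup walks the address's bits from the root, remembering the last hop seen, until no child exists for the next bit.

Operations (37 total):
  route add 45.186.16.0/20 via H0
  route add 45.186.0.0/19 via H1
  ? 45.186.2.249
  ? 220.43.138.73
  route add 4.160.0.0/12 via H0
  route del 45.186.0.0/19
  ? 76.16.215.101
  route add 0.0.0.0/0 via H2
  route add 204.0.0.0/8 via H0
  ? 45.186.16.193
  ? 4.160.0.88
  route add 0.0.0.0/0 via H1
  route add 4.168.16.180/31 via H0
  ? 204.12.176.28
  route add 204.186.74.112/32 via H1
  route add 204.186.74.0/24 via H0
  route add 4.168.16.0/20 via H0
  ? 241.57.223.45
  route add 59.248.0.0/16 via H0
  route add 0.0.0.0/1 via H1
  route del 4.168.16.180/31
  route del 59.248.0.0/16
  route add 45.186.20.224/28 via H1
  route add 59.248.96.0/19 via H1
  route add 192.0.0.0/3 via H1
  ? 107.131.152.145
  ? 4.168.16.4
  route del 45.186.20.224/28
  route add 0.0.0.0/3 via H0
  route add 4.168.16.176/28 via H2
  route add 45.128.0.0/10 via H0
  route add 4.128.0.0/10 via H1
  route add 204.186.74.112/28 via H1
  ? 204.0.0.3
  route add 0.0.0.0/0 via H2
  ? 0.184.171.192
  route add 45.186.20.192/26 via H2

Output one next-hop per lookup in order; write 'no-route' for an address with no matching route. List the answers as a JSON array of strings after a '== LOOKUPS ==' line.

Process each operation:
  + 45.186.16.0/20 (H0) depth=20
  + 45.186.0.0/19 (H1) depth=19
  ? 45.186.2.249  path d0:-→d1:-→d2:-→d3:-→d4:-→d5:-→d6:-→d7:-→d8:-→d9:-→d10:-→d11:-→d12:-→d13:-→d14:-→d15:-→d16:-→d17:-→d18:-→d19:H1  best=H1
  ? 220.43.138.73  path d0:-  best=no-route
  + 4.160.0.0/12 (H0) depth=12
  del 45.186.0.0/19 (clear depth 19)
  ? 76.16.215.101  path d0:-→d1:-  best=no-route
  + 0.0.0.0/0 (H2) depth=0
  + 204.0.0.0/8 (H0) depth=8
  ? 45.186.16.193  path d0:H2→d1:-→d2:-→d3:-→d4:-→d5:-→d6:-→d7:-→d8:-→d9:-→d10:-→d11:-→d12:-→d13:-→d14:-→d15:-→d16:-→d17:-→d18:-→d19:-→d20:H0  best=H0
  ? 4.160.0.88  path d0:H2→d1:-→d2:-→d3:-→d4:-→d5:-→d6:-→d7:-→d8:-→d9:-→d10:-→d11:-→d12:H0  best=H0
  + 0.0.0.0/0 (H1) depth=0
  + 4.168.16.180/31 (H0) depth=31
  ? 204.12.176.28  path d0:H1→d1:-→d2:-→d3:-→d4:-→d5:-→d6:-→d7:-→d8:H0  best=H0
  + 204.186.74.112/32 (H1) depth=32
  + 204.186.74.0/24 (H0) depth=24
  + 4.168.16.0/20 (H0) depth=20
  ? 241.57.223.45  path d0:H1→d1:-→d2:-  best=H1
  + 59.248.0.0/16 (H0) depth=16
  + 0.0.0.0/1 (H1) depth=1
  del 4.168.16.180/31 (clear depth 31)
  del 59.248.0.0/16 (clear depth 16)
  + 45.186.20.224/28 (H1) depth=28
  + 59.248.96.0/19 (H1) depth=19
  + 192.0.0.0/3 (H1) depth=3
  ? 107.131.152.145  path d0:H1→d1:H1  best=H1
  ? 4.168.16.4  path d0:H1→d1:H1→d2:-→d3:-→d4:-→d5:-→d6:-→d7:-→d8:-→d9:-→d10:-→d11:-→d12:H0→d13:-→d14:-→d15:-→d16:-→d17:-→d18:-→d19:-→d20:H0→d21:-→d22:-→d23:-→d24:-  best=H0
  del 45.186.20.224/28 (clear depth 28)
  + 0.0.0.0/3 (H0) depth=3
  + 4.168.16.176/28 (H2) depth=28
  + 45.128.0.0/10 (H0) depth=10
  + 4.128.0.0/10 (H1) depth=10
  + 204.186.74.112/28 (H1) depth=28
  ? 204.0.0.3  path d0:H1→d1:-→d2:-→d3:H1→d4:-→d5:-→d6:-→d7:-→d8:H0  best=H0
  + 0.0.0.0/0 (H2) depth=0
  ? 0.184.171.192  path d0:H2→d1:H1→d2:-→d3:H0→d4:-→d5:-  best=H0
  + 45.186.20.192/26 (H2) depth=26

== LOOKUPS ==
["H1","no-route","no-route","H0","H0","H0","H1","H1","H0","H0","H0"]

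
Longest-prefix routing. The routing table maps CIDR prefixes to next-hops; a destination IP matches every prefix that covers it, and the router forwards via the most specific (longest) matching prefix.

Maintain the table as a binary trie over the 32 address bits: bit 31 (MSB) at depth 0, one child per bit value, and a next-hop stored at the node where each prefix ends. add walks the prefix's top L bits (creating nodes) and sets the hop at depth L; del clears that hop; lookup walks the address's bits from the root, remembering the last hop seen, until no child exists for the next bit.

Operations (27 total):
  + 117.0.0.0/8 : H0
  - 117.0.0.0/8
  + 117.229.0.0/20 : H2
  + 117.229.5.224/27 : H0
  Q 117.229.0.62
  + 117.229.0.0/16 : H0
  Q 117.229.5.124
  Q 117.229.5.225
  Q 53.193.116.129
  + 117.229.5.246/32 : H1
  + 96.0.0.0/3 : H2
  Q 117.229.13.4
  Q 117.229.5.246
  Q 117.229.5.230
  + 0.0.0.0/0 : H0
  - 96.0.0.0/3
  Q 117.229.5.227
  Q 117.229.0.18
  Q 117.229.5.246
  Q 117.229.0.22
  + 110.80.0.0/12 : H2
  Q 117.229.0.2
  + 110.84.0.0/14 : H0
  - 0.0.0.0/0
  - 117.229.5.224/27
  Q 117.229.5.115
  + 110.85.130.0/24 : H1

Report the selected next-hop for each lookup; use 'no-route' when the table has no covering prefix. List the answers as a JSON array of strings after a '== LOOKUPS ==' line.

Apply in order:
  add 117.0.0.0/8 -> H0 at depth 8
  - 117.0.0.0/8 clear@8
  add 117.229.0.0/20 -> H2 at depth 20
  add 117.229.5.224/27 -> H0 at depth 27
  ? 117.229.0.62  path d0:-→d1:-→d2:-→d3:-→d4:-→d5:-→d6:-→d7:-→d8:-→d9:-→d10:-→d11:-→d12:-→d13:-→d14:-→d15:-→d16:-→d17:-→d18:-→d19:-→d20:H2→d21:-  best=H2
  add 117.229.0.0/16 -> H0 at depth 16
  ? 117.229.5.124  path d0:-→d1:-→d2:-→d3:-→d4:-→d5:-→d6:-→d7:-→d8:-→d9:-→d10:-→d11:-→d12:-→d13:-→d14:-→d15:-→d16:H0→d17:-→d18:-→d19:-→d20:H2→d21:-→d22:-→d23:-→d24:-  best=H2
  ? 117.229.5.225  path d0:-→d1:-→d2:-→d3:-→d4:-→d5:-→d6:-→d7:-→d8:-→d9:-→d10:-→d11:-→d12:-→d13:-→d14:-→d15:-→d16:H0→d17:-→d18:-→d19:-→d20:H2→d21:-→d22:-→d23:-→d24:-→d25:-→d26:-→d27:H0  best=H0
  ? 53.193.116.129  path d0:-→d1:-  best=no-route
  add 117.229.5.246/32 -> H1 at depth 32
  add 96.0.0.0/3 -> H2 at depth 3
  ? 117.229.13.4  path d0:-→d1:-→d2:-→d3:H2→d4:-→d5:-→d6:-→d7:-→d8:-→d9:-→d10:-→d11:-→d12:-→d13:-→d14:-→d15:-→d16:H0→d17:-→d18:-→d19:-→d20:H2  best=H2
  ? 117.229.5.246  path d0:-→d1:-→d2:-→d3:H2→d4:-→d5:-→d6:-→d7:-→d8:-→d9:-→d10:-→d11:-→d12:-→d13:-→d14:-→d15:-→d16:H0→d17:-→d18:-→d19:-→d20:H2→d21:-→d22:-→d23:-→d24:-→d25:-→d26:-→d27:H0→d28:-→d29:-→d30:-→d31:-→d32:H1  best=H1
  ? 117.229.5.230  path d0:-→d1:-→d2:-→d3:H2→d4:-→d5:-→d6:-→d7:-→d8:-→d9:-→d10:-→d11:-→d12:-→d13:-→d14:-→d15:-→d16:H0→d17:-→d18:-→d19:-→d20:H2→d21:-→d22:-→d23:-→d24:-→d25:-→d26:-→d27:H0  best=H0
  add 0.0.0.0/0 -> H0 at depth 0
  - 96.0.0.0/3 clear@3
  ? 117.229.5.227  path d0:H0→d1:-→d2:-→d3:-→d4:-→d5:-→d6:-→d7:-→d8:-→d9:-→d10:-→d11:-→d12:-→d13:-→d14:-→d15:-→d16:H0→d17:-→d18:-→d19:-→d20:H2→d21:-→d22:-→d23:-→d24:-→d25:-→d26:-→d27:H0  best=H0
  ? 117.229.0.18  path d0:H0→d1:-→d2:-→d3:-→d4:-→d5:-→d6:-→d7:-→d8:-→d9:-→d10:-→d11:-→d12:-→d13:-→d14:-→d15:-→d16:H0→d17:-→d18:-→d19:-→d20:H2→d21:-  best=H2
  ? 117.229.5.246  path d0:H0→d1:-→d2:-→d3:-→d4:-→d5:-→d6:-→d7:-→d8:-→d9:-→d10:-→d11:-→d12:-→d13:-→d14:-→d15:-→d16:H0→d17:-→d18:-→d19:-→d20:H2→d21:-→d22:-→d23:-→d24:-→d25:-→d26:-→d27:H0→d28:-→d29:-→d30:-→d31:-→d32:H1  best=H1
  ? 117.229.0.22  path d0:H0→d1:-→d2:-→d3:-→d4:-→d5:-→d6:-→d7:-→d8:-→d9:-→d10:-→d11:-→d12:-→d13:-→d14:-→d15:-→d16:H0→d17:-→d18:-→d19:-→d20:H2→d21:-  best=H2
  add 110.80.0.0/12 -> H2 at depth 12
  ? 117.229.0.2  path d0:H0→d1:-→d2:-→d3:-→d4:-→d5:-→d6:-→d7:-→d8:-→d9:-→d10:-→d11:-→d12:-→d13:-→d14:-→d15:-→d16:H0→d17:-→d18:-→d19:-→d20:H2→d21:-  best=H2
  add 110.84.0.0/14 -> H0 at depth 14
  - 0.0.0.0/0 clear@0
  - 117.229.5.224/27 clear@27
  ? 117.229.5.115  path d0:-→d1:-→d2:-→d3:-→d4:-→d5:-→d6:-→d7:-→d8:-→d9:-→d10:-→d11:-→d12:-→d13:-→d14:-→d15:-→d16:H0→d17:-→d18:-→d19:-→d20:H2→d21:-→d22:-→d23:-→d24:-  best=H2
  add 110.85.130.0/24 -> H1 at depth 24

== LOOKUPS ==
["H2","H2","H0","no-route","H2","H1","H0","H0","H2","H1","H2","H2","H2"]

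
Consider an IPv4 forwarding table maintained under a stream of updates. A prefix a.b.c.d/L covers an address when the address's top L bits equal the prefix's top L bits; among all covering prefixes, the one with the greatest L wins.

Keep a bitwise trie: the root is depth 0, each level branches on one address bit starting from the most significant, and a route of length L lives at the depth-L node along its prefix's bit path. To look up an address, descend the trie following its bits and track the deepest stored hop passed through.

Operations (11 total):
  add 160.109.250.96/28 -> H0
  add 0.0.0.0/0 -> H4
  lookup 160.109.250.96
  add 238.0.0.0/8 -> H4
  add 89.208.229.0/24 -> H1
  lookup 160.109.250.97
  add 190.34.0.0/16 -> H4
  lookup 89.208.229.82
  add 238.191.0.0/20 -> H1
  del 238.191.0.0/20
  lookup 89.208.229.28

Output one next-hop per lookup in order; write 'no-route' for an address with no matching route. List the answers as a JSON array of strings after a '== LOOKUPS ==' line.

Apply in order:
  + 160.109.250.96/28 (H0) depth=28
  + 0.0.0.0/0 (H4) depth=0
  Q 160.109.250.96: descend 1010000001101101111110100110 ; hops seen [H4,H0] ; pick H0
  + 238.0.0.0/8 (H4) depth=8
  + 89.208.229.0/24 (H1) depth=24
  Q 160.109.250.97: descend 1010000001101101111110100110 ; hops seen [H4,H0] ; pick H0
  + 190.34.0.0/16 (H4) depth=16
  Q 89.208.229.82: descend 010110011101000011100101 ; hops seen [H4,H1] ; pick H1
  + 238.191.0.0/20 (H1) depth=20
  - 238.191.0.0/20 clear@20
  Q 89.208.229.28: descend 010110011101000011100101 ; hops seen [H4,H1] ; pick H1

== LOOKUPS ==
["H0","H0","H1","H1"]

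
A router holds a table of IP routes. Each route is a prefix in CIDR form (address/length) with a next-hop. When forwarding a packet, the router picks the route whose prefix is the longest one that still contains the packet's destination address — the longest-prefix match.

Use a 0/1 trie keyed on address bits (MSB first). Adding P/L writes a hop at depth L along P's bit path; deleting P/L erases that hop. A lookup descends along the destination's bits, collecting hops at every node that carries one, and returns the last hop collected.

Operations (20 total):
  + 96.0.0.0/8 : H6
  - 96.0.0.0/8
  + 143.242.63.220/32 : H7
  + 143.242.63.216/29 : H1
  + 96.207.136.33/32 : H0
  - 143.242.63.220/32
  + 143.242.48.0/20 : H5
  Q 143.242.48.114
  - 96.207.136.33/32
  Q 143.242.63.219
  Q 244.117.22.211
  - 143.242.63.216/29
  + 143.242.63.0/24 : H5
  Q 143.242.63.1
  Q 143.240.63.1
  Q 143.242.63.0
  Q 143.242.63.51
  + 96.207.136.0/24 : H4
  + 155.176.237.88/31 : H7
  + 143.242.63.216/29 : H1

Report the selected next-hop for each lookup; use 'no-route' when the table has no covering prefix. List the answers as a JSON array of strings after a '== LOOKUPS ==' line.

Apply in order:
  add 96.0.0.0/8 -> H6 at depth 8
  del 96.0.0.0/8 (clear depth 8)
  add 143.242.63.220/32 -> H7 at depth 32
  add 143.242.63.216/29 -> H1 at depth 29
  add 96.207.136.33/32 -> H0 at depth 32
  del 143.242.63.220/32 (clear depth 32)
  add 143.242.48.0/20 -> H5 at depth 20
  ? 143.242.48.114  path d0:-→d1:-→d2:-→d3:-→d4:-→d5:-→d6:-→d7:-→d8:-→d9:-→d10:-→d11:-→d12:-→d13:-→d14:-→d15:-→d16:-→d17:-→d18:-→d19:-→d20:H5  best=H5
  del 96.207.136.33/32 (clear depth 32)
  ? 143.242.63.219  path d0:-→d1:-→d2:-→d3:-→d4:-→d5:-→d6:-→d7:-→d8:-→d9:-→d10:-→d11:-→d12:-→d13:-→d14:-→d15:-→d16:-→d17:-→d18:-→d19:-→d20:H5→d21:-→d22:-→d23:-→d24:-→d25:-→d26:-→d27:-→d28:-→d29:H1  best=H1
  ? 244.117.22.211  path d0:-→d1:-  best=no-route
  del 143.242.63.216/29 (clear depth 29)
  add 143.242.63.0/24 -> H5 at depth 24
  ? 143.242.63.1  path d0:-→d1:-→d2:-→d3:-→d4:-→d5:-→d6:-→d7:-→d8:-→d9:-→d10:-→d11:-→d12:-→d13:-→d14:-→d15:-→d16:-→d17:-→d18:-→d19:-→d20:H5→d21:-→d22:-→d23:-→d24:H5  best=H5
  ? 143.240.63.1  path d0:-→d1:-→d2:-→d3:-→d4:-→d5:-→d6:-→d7:-→d8:-→d9:-→d10:-→d11:-→d12:-→d13:-→d14:-  best=no-route
  ? 143.242.63.0  path d0:-→d1:-→d2:-→d3:-→d4:-→d5:-→d6:-→d7:-→d8:-→d9:-→d10:-→d11:-→d12:-→d13:-→d14:-→d15:-→d16:-→d17:-→d18:-→d19:-→d20:H5→d21:-→d22:-→d23:-→d24:H5  best=H5
  ? 143.242.63.51  path d0:-→d1:-→d2:-→d3:-→d4:-→d5:-→d6:-→d7:-→d8:-→d9:-→d10:-→d11:-→d12:-→d13:-→d14:-→d15:-→d16:-→d17:-→d18:-→d19:-→d20:H5→d21:-→d22:-→d23:-→d24:H5  best=H5
  add 96.207.136.0/24 -> H4 at depth 24
  add 155.176.237.88/31 -> H7 at depth 31
  add 143.242.63.216/29 -> H1 at depth 29

== LOOKUPS ==
["H5","H1","no-route","H5","no-route","H5","H5"]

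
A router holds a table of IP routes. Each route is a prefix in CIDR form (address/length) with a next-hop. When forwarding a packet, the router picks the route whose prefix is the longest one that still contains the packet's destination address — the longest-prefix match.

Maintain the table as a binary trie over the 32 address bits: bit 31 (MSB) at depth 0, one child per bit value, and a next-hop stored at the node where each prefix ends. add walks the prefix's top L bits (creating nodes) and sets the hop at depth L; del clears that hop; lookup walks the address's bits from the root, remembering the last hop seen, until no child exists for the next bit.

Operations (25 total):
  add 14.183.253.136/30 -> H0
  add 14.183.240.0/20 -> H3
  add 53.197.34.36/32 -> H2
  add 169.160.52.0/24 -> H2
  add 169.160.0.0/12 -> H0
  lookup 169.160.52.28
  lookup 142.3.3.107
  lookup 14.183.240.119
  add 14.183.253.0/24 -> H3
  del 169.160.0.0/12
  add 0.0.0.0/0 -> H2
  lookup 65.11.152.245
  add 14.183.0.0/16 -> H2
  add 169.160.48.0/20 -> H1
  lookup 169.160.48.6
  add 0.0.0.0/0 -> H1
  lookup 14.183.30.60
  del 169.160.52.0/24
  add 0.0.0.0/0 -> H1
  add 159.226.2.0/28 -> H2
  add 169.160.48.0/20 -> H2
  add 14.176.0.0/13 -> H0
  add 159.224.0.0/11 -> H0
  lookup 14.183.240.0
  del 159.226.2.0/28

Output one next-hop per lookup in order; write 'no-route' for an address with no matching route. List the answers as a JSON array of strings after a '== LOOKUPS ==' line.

Process each operation:
  + 14.183.253.136/30 (H0) depth=30
  + 14.183.240.0/20 (H3) depth=20
  + 53.197.34.36/32 (H2) depth=32
  + 169.160.52.0/24 (H2) depth=24
  + 169.160.0.0/12 (H0) depth=12
  ? 169.160.52.28  path d0:-→d1:-→d2:-→d3:-→d4:-→d5:-→d6:-→d7:-→d8:-→d9:-→d10:-→d11:-→d12:H0→d13:-→d14:-→d15:-→d16:-→d17:-→d18:-→d19:-→d20:-→d21:-→d22:-→d23:-→d24:H2  best=H2
  ? 142.3.3.107  path d0:-→d1:-→d2:-  best=no-route
  ? 14.183.240.119  path d0:-→d1:-→d2:-→d3:-→d4:-→d5:-→d6:-→d7:-→d8:-→d9:-→d10:-→d11:-→d12:-→d13:-→d14:-→d15:-→d16:-→d17:-→d18:-→d19:-→d20:H3  best=H3
  + 14.183.253.0/24 (H3) depth=24
  del 169.160.0.0/12 (clear depth 12)
  + 0.0.0.0/0 (H2) depth=0
  ? 65.11.152.245  path d0:H2→d1:-  best=H2
  + 14.183.0.0/16 (H2) depth=16
  + 169.160.48.0/20 (H1) depth=20
  ? 169.160.48.6  path d0:H2→d1:-→d2:-→d3:-→d4:-→d5:-→d6:-→d7:-→d8:-→d9:-→d10:-→d11:-→d12:-→d13:-→d14:-→d15:-→d16:-→d17:-→d18:-→d19:-→d20:H1→d21:-  best=H1
  + 0.0.0.0/0 (H1) depth=0
  ? 14.183.30.60  path d0:H1→d1:-→d2:-→d3:-→d4:-→d5:-→d6:-→d7:-→d8:-→d9:-→d10:-→d11:-→d12:-→d13:-→d14:-→d15:-→d16:H2  best=H2
  del 169.160.52.0/24 (clear depth 24)
  + 0.0.0.0/0 (H1) depth=0
  + 159.226.2.0/28 (H2) depth=28
  + 169.160.48.0/20 (H2) depth=20
  + 14.176.0.0/13 (H0) depth=13
  + 159.224.0.0/11 (H0) depth=11
  ? 14.183.240.0  path d0:H1→d1:-→d2:-→d3:-→d4:-→d5:-→d6:-→d7:-→d8:-→d9:-→d10:-→d11:-→d12:-→d13:H0→d14:-→d15:-→d16:H2→d17:-→d18:-→d19:-→d20:H3  best=H3
  del 159.226.2.0/28 (clear depth 28)

== LOOKUPS ==
["H2","no-route","H3","H2","H1","H2","H3"]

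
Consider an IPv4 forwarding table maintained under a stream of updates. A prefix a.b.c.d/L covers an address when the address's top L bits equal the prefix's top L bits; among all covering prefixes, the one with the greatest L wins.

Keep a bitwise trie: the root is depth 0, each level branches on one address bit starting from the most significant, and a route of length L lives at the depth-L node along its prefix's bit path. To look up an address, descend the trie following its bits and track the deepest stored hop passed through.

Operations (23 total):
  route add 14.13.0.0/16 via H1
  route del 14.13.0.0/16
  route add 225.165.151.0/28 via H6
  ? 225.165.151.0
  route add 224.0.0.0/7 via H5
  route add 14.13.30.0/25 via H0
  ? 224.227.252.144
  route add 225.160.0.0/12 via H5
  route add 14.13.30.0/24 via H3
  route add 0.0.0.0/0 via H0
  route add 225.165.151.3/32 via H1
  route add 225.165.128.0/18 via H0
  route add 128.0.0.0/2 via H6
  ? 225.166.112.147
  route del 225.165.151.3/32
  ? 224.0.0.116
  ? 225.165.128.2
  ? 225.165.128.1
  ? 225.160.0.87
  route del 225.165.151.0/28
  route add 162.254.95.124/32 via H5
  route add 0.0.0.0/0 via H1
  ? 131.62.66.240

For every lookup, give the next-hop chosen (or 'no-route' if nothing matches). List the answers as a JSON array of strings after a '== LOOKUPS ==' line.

Trace:
  + 14.13.0.0/16 (H1) depth=16
  - 14.13.0.0/16 clear@16
  + 225.165.151.0/28 (H6) depth=28
  Q 225.165.151.0: descend 1110000110100101100101110000 ; hops seen [H6] ; pick H6
  + 224.0.0.0/7 (H5) depth=7
  + 14.13.30.0/25 (H0) depth=25
  Q 224.227.252.144: descend 1110000 ; hops seen [H5] ; pick H5
  + 225.160.0.0/12 (H5) depth=12
  + 14.13.30.0/24 (H3) depth=24
  + 0.0.0.0/0 (H0) depth=0
  + 225.165.151.3/32 (H1) depth=32
  + 225.165.128.0/18 (H0) depth=18
  + 128.0.0.0/2 (H6) depth=2
  Q 225.166.112.147: descend 11100001101001 ; hops seen [H0,H5,H5] ; pick H5
  - 225.165.151.3/32 clear@32
  Q 224.0.0.116: descend 1110000 ; hops seen [H0,H5] ; pick H5
  Q 225.165.128.2: descend 1110000110100101100 ; hops seen [H0,H5,H5,H0] ; pick H0
  Q 225.165.128.1: descend 1110000110100101100 ; hops seen [H0,H5,H5,H0] ; pick H0
  Q 225.160.0.87: descend 1110000110100 ; hops seen [H0,H5,H5] ; pick H5
  - 225.165.151.0/28 clear@28
  + 162.254.95.124/32 (H5) depth=32
  + 0.0.0.0/0 (H1) depth=0
  Q 131.62.66.240: descend 10 ; hops seen [H1,H6] ; pick H6

== LOOKUPS ==
["H6","H5","H5","H5","H0","H0","H5","H6"]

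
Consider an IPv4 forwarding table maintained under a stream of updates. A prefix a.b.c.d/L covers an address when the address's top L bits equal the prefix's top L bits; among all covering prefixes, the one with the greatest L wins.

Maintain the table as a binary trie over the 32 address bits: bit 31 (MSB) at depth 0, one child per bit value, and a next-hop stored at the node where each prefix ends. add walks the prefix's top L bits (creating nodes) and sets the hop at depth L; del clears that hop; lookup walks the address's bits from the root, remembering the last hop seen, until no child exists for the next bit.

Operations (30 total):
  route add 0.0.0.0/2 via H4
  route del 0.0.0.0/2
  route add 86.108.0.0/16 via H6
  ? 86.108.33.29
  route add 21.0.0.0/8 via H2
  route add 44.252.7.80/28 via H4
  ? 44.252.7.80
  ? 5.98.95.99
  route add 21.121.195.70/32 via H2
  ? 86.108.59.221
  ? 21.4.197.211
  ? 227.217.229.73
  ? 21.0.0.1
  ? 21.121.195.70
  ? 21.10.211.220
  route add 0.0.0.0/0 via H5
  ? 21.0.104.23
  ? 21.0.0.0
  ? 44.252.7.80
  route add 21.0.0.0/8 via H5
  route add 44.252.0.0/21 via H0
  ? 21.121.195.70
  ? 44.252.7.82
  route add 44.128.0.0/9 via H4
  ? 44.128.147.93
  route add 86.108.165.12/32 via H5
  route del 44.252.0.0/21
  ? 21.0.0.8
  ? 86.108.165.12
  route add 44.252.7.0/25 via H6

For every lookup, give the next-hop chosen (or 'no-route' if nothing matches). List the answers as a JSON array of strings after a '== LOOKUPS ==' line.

Apply in order:
  + 0.0.0.0/2 (H4) depth=2
  - 0.0.0.0/2 clear@2
  + 86.108.0.0/16 (H6) depth=16
  ? 86.108.33.29  path d0:-→d1:-→d2:-→d3:-→d4:-→d5:-→d6:-→d7:-→d8:-→d9:-→d10:-→d11:-→d12:-→d13:-→d14:-→d15:-→d16:H6  best=H6
  + 21.0.0.0/8 (H2) depth=8
  + 44.252.7.80/28 (H4) depth=28
  ? 44.252.7.80  path d0:-→d1:-→d2:-→d3:-→d4:-→d5:-→d6:-→d7:-→d8:-→d9:-→d10:-→d11:-→d12:-→d13:-→d14:-→d15:-→d16:-→d17:-→d18:-→d19:-→d20:-→d21:-→d22:-→d23:-→d24:-→d25:-→d26:-→d27:-→d28:H4  best=H4
  ? 5.98.95.99  path d0:-→d1:-→d2:-→d3:-  best=no-route
  + 21.121.195.70/32 (H2) depth=32
  ? 86.108.59.221  path d0:-→d1:-→d2:-→d3:-→d4:-→d5:-→d6:-→d7:-→d8:-→d9:-→d10:-→d11:-→d12:-→d13:-→d14:-→d15:-→d16:H6  best=H6
  ? 21.4.197.211  path d0:-→d1:-→d2:-→d3:-→d4:-→d5:-→d6:-→d7:-→d8:H2→d9:-  best=H2
  ? 227.217.229.73  path d0:-  best=no-route
  ? 21.0.0.1  path d0:-→d1:-→d2:-→d3:-→d4:-→d5:-→d6:-→d7:-→d8:H2→d9:-  best=H2
  ? 21.121.195.70  path d0:-→d1:-→d2:-→d3:-→d4:-→d5:-→d6:-→d7:-→d8:H2→d9:-→d10:-→d11:-→d12:-→d13:-→d14:-→d15:-→d16:-→d17:-→d18:-→d19:-→d20:-→d21:-→d22:-→d23:-→d24:-→d25:-→d26:-→d27:-→d28:-→d29:-→d30:-→d31:-→d32:H2  best=H2
  ? 21.10.211.220  path d0:-→d1:-→d2:-→d3:-→d4:-→d5:-→d6:-→d7:-→d8:H2→d9:-  best=H2
  + 0.0.0.0/0 (H5) depth=0
  ? 21.0.104.23  path d0:H5→d1:-→d2:-→d3:-→d4:-→d5:-→d6:-→d7:-→d8:H2→d9:-  best=H2
  ? 21.0.0.0  path d0:H5→d1:-→d2:-→d3:-→d4:-→d5:-→d6:-→d7:-→d8:H2→d9:-  best=H2
  ? 44.252.7.80  path d0:H5→d1:-→d2:-→d3:-→d4:-→d5:-→d6:-→d7:-→d8:-→d9:-→d10:-→d11:-→d12:-→d13:-→d14:-→d15:-→d16:-→d17:-→d18:-→d19:-→d20:-→d21:-→d22:-→d23:-→d24:-→d25:-→d26:-→d27:-→d28:H4  best=H4
  + 21.0.0.0/8 (H5) depth=8
  + 44.252.0.0/21 (H0) depth=21
  ? 21.121.195.70  path d0:H5→d1:-→d2:-→d3:-→d4:-→d5:-→d6:-→d7:-→d8:H5→d9:-→d10:-→d11:-→d12:-→d13:-→d14:-→d15:-→d16:-→d17:-→d18:-→d19:-→d20:-→d21:-→d22:-→d23:-→d24:-→d25:-→d26:-→d27:-→d28:-→d29:-→d30:-→d31:-→d32:H2  best=H2
  ? 44.252.7.82  path d0:H5→d1:-→d2:-→d3:-→d4:-→d5:-→d6:-→d7:-→d8:-→d9:-→d10:-→d11:-→d12:-→d13:-→d14:-→d15:-→d16:-→d17:-→d18:-→d19:-→d20:-→d21:H0→d22:-→d23:-→d24:-→d25:-→d26:-→d27:-→d28:H4  best=H4
  + 44.128.0.0/9 (H4) depth=9
  ? 44.128.147.93  path d0:H5→d1:-→d2:-→d3:-→d4:-→d5:-→d6:-→d7:-→d8:-→d9:H4  best=H4
  + 86.108.165.12/32 (H5) depth=32
  - 44.252.0.0/21 clear@21
  ? 21.0.0.8  path d0:H5→d1:-→d2:-→d3:-→d4:-→d5:-→d6:-→d7:-→d8:H5→d9:-  best=H5
  ? 86.108.165.12  path d0:H5→d1:-→d2:-→d3:-→d4:-→d5:-→d6:-→d7:-→d8:-→d9:-→d10:-→d11:-→d12:-→d13:-→d14:-→d15:-→d16:H6→d17:-→d18:-→d19:-→d20:-→d21:-→d22:-→d23:-→d24:-→d25:-→d26:-→d27:-→d28:-→d29:-→d30:-→d31:-→d32:H5  best=H5
  + 44.252.7.0/25 (H6) depth=25

== LOOKUPS ==
["H6","H4","no-route","H6","H2","no-route","H2","H2","H2","H2","H2","H4","H2","H4","H4","H5","H5"]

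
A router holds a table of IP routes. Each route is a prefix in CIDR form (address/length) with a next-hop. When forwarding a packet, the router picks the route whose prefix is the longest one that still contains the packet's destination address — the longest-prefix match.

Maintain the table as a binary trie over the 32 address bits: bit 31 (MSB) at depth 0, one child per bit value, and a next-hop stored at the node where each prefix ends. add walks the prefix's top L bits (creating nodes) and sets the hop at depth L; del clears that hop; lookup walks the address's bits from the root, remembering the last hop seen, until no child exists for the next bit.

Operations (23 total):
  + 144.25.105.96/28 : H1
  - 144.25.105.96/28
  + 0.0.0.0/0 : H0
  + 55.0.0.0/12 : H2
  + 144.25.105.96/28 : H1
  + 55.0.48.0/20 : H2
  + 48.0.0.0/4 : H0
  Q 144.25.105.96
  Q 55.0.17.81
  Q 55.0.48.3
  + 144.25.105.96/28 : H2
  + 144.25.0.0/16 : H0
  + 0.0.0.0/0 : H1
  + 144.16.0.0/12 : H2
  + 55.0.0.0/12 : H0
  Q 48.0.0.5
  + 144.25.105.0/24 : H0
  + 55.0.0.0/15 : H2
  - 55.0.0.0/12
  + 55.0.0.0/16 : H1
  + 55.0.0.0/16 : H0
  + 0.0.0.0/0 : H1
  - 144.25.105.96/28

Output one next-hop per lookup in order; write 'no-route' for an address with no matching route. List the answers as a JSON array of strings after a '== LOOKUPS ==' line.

Apply in order:
  add 144.25.105.96/28 -> H1 at depth 28
  - 144.25.105.96/28 clear@28
  add 0.0.0.0/0 -> H0 at depth 0
  add 55.0.0.0/12 -> H2 at depth 12
  add 144.25.105.96/28 -> H1 at depth 28
  add 55.0.48.0/20 -> H2 at depth 20
  add 48.0.0.0/4 -> H0 at depth 4
  ? 144.25.105.96  path d0:H0→d1:-→d2:-→d3:-→d4:-→d5:-→d6:-→d7:-→d8:-→d9:-→d10:-→d11:-→d12:-→d13:-→d14:-→d15:-→d16:-→d17:-→d18:-→d19:-→d20:-→d21:-→d22:-→d23:-→d24:-→d25:-→d26:-→d27:-→d28:H1  best=H1
  ? 55.0.17.81  path d0:H0→d1:-→d2:-→d3:-→d4:H0→d5:-→d6:-→d7:-→d8:-→d9:-→d10:-→d11:-→d12:H2→d13:-→d14:-→d15:-→d16:-→d17:-→d18:-  best=H2
  ? 55.0.48.3  path d0:H0→d1:-→d2:-→d3:-→d4:H0→d5:-→d6:-→d7:-→d8:-→d9:-→d10:-→d11:-→d12:H2→d13:-→d14:-→d15:-→d16:-→d17:-→d18:-→d19:-→d20:H2  best=H2
  add 144.25.105.96/28 -> H2 at depth 28
  add 144.25.0.0/16 -> H0 at depth 16
  add 0.0.0.0/0 -> H1 at depth 0
  add 144.16.0.0/12 -> H2 at depth 12
  add 55.0.0.0/12 -> H0 at depth 12
  ? 48.0.0.5  path d0:H1→d1:-→d2:-→d3:-→d4:H0→d5:-  best=H0
  add 144.25.105.0/24 -> H0 at depth 24
  add 55.0.0.0/15 -> H2 at depth 15
  - 55.0.0.0/12 clear@12
  add 55.0.0.0/16 -> H1 at depth 16
  add 55.0.0.0/16 -> H0 at depth 16
  add 0.0.0.0/0 -> H1 at depth 0
  - 144.25.105.96/28 clear@28

== LOOKUPS ==
["H1","H2","H2","H0"]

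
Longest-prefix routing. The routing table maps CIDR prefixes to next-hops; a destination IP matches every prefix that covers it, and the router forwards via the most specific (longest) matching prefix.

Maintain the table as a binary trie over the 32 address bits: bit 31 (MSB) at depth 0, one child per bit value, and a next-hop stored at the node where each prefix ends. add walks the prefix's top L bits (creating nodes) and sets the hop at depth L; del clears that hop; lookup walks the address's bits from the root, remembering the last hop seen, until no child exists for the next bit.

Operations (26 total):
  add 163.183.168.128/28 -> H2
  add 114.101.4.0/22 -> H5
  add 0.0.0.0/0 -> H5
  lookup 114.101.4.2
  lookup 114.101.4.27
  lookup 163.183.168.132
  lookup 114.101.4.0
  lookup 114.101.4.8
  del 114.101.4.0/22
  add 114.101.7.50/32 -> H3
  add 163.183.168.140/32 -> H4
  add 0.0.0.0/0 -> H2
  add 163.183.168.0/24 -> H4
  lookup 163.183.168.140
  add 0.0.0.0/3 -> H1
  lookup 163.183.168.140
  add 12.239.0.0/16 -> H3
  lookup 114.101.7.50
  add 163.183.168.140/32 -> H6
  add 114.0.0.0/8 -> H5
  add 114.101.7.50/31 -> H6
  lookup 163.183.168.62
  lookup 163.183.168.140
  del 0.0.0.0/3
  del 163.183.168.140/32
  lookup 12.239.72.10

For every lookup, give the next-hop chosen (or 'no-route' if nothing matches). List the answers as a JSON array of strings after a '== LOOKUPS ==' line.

Apply in order:
  add 163.183.168.128/28 -> H2 at depth 28
  add 114.101.4.0/22 -> H5 at depth 22
  add 0.0.0.0/0 -> H5 at depth 0
  ? 114.101.4.2  path d0:H5→d1:-→d2:-→d3:-→d4:-→d5:-→d6:-→d7:-→d8:-→d9:-→d10:-→d11:-→d12:-→d13:-→d14:-→d15:-→d16:-→d17:-→d18:-→d19:-→d20:-→d21:-→d22:H5  best=H5
  ? 114.101.4.27  path d0:H5→d1:-→d2:-→d3:-→d4:-→d5:-→d6:-→d7:-→d8:-→d9:-→d10:-→d11:-→d12:-→d13:-→d14:-→d15:-→d16:-→d17:-→d18:-→d19:-→d20:-→d21:-→d22:H5  best=H5
  ? 163.183.168.132  path d0:H5→d1:-→d2:-→d3:-→d4:-→d5:-→d6:-→d7:-→d8:-→d9:-→d10:-→d11:-→d12:-→d13:-→d14:-→d15:-→d16:-→d17:-→d18:-→d19:-→d20:-→d21:-→d22:-→d23:-→d24:-→d25:-→d26:-→d27:-→d28:H2  best=H2
  ? 114.101.4.0  path d0:H5→d1:-→d2:-→d3:-→d4:-→d5:-→d6:-→d7:-→d8:-→d9:-→d10:-→d11:-→d12:-→d13:-→d14:-→d15:-→d16:-→d17:-→d18:-→d19:-→d20:-→d21:-→d22:H5  best=H5
  ? 114.101.4.8  path d0:H5→d1:-→d2:-→d3:-→d4:-→d5:-→d6:-→d7:-→d8:-→d9:-→d10:-→d11:-→d12:-→d13:-→d14:-→d15:-→d16:-→d17:-→d18:-→d19:-→d20:-→d21:-→d22:H5  best=H5
  del 114.101.4.0/22 (clear depth 22)
  add 114.101.7.50/32 -> H3 at depth 32
  add 163.183.168.140/32 -> H4 at depth 32
  add 0.0.0.0/0 -> H2 at depth 0
  add 163.183.168.0/24 -> H4 at depth 24
  ? 163.183.168.140  path d0:H2→d1:-→d2:-→d3:-→d4:-→d5:-→d6:-→d7:-→d8:-→d9:-→d10:-→d11:-→d12:-→d13:-→d14:-→d15:-→d16:-→d17:-→d18:-→d19:-→d20:-→d21:-→d22:-→d23:-→d24:H4→d25:-→d26:-→d27:-→d28:H2→d29:-→d30:-→d31:-→d32:H4  best=H4
  add 0.0.0.0/3 -> H1 at depth 3
  ? 163.183.168.140  path d0:H2→d1:-→d2:-→d3:-→d4:-→d5:-→d6:-→d7:-→d8:-→d9:-→d10:-→d11:-→d12:-→d13:-→d14:-→d15:-→d16:-→d17:-→d18:-→d19:-→d20:-→d21:-→d22:-→d23:-→d24:H4→d25:-→d26:-→d27:-→d28:H2→d29:-→d30:-→d31:-→d32:H4  best=H4
  add 12.239.0.0/16 -> H3 at depth 16
  ? 114.101.7.50  path d0:H2→d1:-→d2:-→d3:-→d4:-→d5:-→d6:-→d7:-→d8:-→d9:-→d10:-→d11:-→d12:-→d13:-→d14:-→d15:-→d16:-→d17:-→d18:-→d19:-→d20:-→d21:-→d22:-→d23:-→d24:-→d25:-→d26:-→d27:-→d28:-→d29:-→d30:-→d31:-→d32:H3  best=H3
  add 163.183.168.140/32 -> H6 at depth 32
  add 114.0.0.0/8 -> H5 at depth 8
  add 114.101.7.50/31 -> H6 at depth 31
  ? 163.183.168.62  path d0:H2→d1:-→d2:-→d3:-→d4:-→d5:-→d6:-→d7:-→d8:-→d9:-→d10:-→d11:-→d12:-→d13:-→d14:-→d15:-→d16:-→d17:-→d18:-→d19:-→d20:-→d21:-→d22:-→d23:-→d24:H4  best=H4
  ? 163.183.168.140  path d0:H2→d1:-→d2:-→d3:-→d4:-→d5:-→d6:-→d7:-→d8:-→d9:-→d10:-→d11:-→d12:-→d13:-→d14:-→d15:-→d16:-→d17:-→d18:-→d19:-→d20:-→d21:-→d22:-→d23:-→d24:H4→d25:-→d26:-→d27:-→d28:H2→d29:-→d30:-→d31:-→d32:H6  best=H6
  del 0.0.0.0/3 (clear depth 3)
  del 163.183.168.140/32 (clear depth 32)
  ? 12.239.72.10  path d0:H2→d1:-→d2:-→d3:-→d4:-→d5:-→d6:-→d7:-→d8:-→d9:-→d10:-→d11:-→d12:-→d13:-→d14:-→d15:-→d16:H3  best=H3

== LOOKUPS ==
["H5","H5","H2","H5","H5","H4","H4","H3","H4","H6","H3"]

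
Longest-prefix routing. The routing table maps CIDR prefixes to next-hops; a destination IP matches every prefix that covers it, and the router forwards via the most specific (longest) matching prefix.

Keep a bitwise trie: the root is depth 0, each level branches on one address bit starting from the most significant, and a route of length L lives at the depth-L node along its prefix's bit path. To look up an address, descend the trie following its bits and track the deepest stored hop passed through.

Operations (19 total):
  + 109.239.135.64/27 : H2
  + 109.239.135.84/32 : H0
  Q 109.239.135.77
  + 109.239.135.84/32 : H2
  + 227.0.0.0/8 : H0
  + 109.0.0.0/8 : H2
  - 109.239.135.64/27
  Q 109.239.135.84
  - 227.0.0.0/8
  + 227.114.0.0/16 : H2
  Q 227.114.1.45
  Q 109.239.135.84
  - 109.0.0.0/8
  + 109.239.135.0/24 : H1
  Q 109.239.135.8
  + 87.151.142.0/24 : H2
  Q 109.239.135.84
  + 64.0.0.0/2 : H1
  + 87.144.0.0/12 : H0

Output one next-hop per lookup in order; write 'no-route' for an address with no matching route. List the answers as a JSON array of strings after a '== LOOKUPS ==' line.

Apply in order:
  + 109.239.135.64/27 (H2) depth=27
  + 109.239.135.84/32 (H0) depth=32
  Q 109.239.135.77: descend 011011011110111110000111010 ; hops seen [H2] ; pick H2
  + 109.239.135.84/32 (H2) depth=32
  + 227.0.0.0/8 (H0) depth=8
  + 109.0.0.0/8 (H2) depth=8
  - 109.239.135.64/27 clear@27
  Q 109.239.135.84: descend 01101101111011111000011101010100 ; hops seen [H2,H2] ; pick H2
  - 227.0.0.0/8 clear@8
  + 227.114.0.0/16 (H2) depth=16
  Q 227.114.1.45: descend 1110001101110010 ; hops seen [H2] ; pick H2
  Q 109.239.135.84: descend 01101101111011111000011101010100 ; hops seen [H2,H2] ; pick H2
  - 109.0.0.0/8 clear@8
  + 109.239.135.0/24 (H1) depth=24
  Q 109.239.135.8: descend 0110110111101111100001110 ; hops seen [H1] ; pick H1
  + 87.151.142.0/24 (H2) depth=24
  Q 109.239.135.84: descend 01101101111011111000011101010100 ; hops seen [H1,H2] ; pick H2
  + 64.0.0.0/2 (H1) depth=2
  + 87.144.0.0/12 (H0) depth=12

== LOOKUPS ==
["H2","H2","H2","H2","H1","H2"]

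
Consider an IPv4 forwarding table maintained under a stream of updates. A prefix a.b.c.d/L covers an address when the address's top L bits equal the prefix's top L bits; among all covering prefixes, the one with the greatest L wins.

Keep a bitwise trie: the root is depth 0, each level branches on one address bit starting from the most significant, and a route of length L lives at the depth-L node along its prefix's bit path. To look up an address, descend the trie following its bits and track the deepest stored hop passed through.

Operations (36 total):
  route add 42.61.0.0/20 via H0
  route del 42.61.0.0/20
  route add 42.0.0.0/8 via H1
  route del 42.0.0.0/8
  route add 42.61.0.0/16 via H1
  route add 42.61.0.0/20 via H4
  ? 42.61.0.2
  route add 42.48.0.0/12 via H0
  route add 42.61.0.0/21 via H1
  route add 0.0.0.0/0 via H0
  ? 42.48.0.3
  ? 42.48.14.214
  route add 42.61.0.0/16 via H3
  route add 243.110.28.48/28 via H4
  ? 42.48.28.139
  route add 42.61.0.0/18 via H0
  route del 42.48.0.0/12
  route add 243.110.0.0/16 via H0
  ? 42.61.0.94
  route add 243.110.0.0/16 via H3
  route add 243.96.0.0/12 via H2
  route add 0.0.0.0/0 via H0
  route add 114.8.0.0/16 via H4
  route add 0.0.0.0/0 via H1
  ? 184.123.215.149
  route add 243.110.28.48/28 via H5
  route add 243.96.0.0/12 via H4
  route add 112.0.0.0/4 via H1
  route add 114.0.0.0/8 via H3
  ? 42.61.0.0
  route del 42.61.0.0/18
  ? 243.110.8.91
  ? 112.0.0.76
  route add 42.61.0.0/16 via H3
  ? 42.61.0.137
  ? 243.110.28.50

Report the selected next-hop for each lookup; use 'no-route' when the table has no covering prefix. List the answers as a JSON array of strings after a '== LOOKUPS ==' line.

Process each operation:
  add 42.61.0.0/20 -> H0 at depth 20
  del 42.61.0.0/20 (clear depth 20)
  add 42.0.0.0/8 -> H1 at depth 8
  del 42.0.0.0/8 (clear depth 8)
  add 42.61.0.0/16 -> H1 at depth 16
  add 42.61.0.0/20 -> H4 at depth 20
  ? 42.61.0.2  path d0:-→d1:-→d2:-→d3:-→d4:-→d5:-→d6:-→d7:-→d8:-→d9:-→d10:-→d11:-→d12:-→d13:-→d14:-→d15:-→d16:H1→d17:-→d18:-→d19:-→d20:H4  best=H4
  add 42.48.0.0/12 -> H0 at depth 12
  add 42.61.0.0/21 -> H1 at depth 21
  add 0.0.0.0/0 -> H0 at depth 0
  ? 42.48.0.3  path d0:H0→d1:-→d2:-→d3:-→d4:-→d5:-→d6:-→d7:-→d8:-→d9:-→d10:-→d11:-→d12:H0  best=H0
  ? 42.48.14.214  path d0:H0→d1:-→d2:-→d3:-→d4:-→d5:-→d6:-→d7:-→d8:-→d9:-→d10:-→d11:-→d12:H0  best=H0
  add 42.61.0.0/16 -> H3 at depth 16
  add 243.110.28.48/28 -> H4 at depth 28
  ? 42.48.28.139  path d0:H0→d1:-→d2:-→d3:-→d4:-→d5:-→d6:-→d7:-→d8:-→d9:-→d10:-→d11:-→d12:H0  best=H0
  add 42.61.0.0/18 -> H0 at depth 18
  del 42.48.0.0/12 (clear depth 12)
  add 243.110.0.0/16 -> H0 at depth 16
  ? 42.61.0.94  path d0:H0→d1:-→d2:-→d3:-→d4:-→d5:-→d6:-→d7:-→d8:-→d9:-→d10:-→d11:-→d12:-→d13:-→d14:-→d15:-→d16:H3→d17:-→d18:H0→d19:-→d20:H4→d21:H1  best=H1
  add 243.110.0.0/16 -> H3 at depth 16
  add 243.96.0.0/12 -> H2 at depth 12
  add 0.0.0.0/0 -> H0 at depth 0
  add 114.8.0.0/16 -> H4 at depth 16
  add 0.0.0.0/0 -> H1 at depth 0
  ? 184.123.215.149  path d0:H1→d1:-  best=H1
  add 243.110.28.48/28 -> H5 at depth 28
  add 243.96.0.0/12 -> H4 at depth 12
  add 112.0.0.0/4 -> H1 at depth 4
  add 114.0.0.0/8 -> H3 at depth 8
  ? 42.61.0.0  path d0:H1→d1:-→d2:-→d3:-→d4:-→d5:-→d6:-→d7:-→d8:-→d9:-→d10:-→d11:-→d12:-→d13:-→d14:-→d15:-→d16:H3→d17:-→d18:H0→d19:-→d20:H4→d21:H1  best=H1
  del 42.61.0.0/18 (clear depth 18)
  ? 243.110.8.91  path d0:H1→d1:-→d2:-→d3:-→d4:-→d5:-→d6:-→d7:-→d8:-→d9:-→d10:-→d11:-→d12:H4→d13:-→d14:-→d15:-→d16:H3→d17:-→d18:-→d19:-  best=H3
  ? 112.0.0.76  path d0:H1→d1:-→d2:-→d3:-→d4:H1→d5:-→d6:-  best=H1
  add 42.61.0.0/16 -> H3 at depth 16
  ? 42.61.0.137  path d0:H1→d1:-→d2:-→d3:-→d4:-→d5:-→d6:-→d7:-→d8:-→d9:-→d10:-→d11:-→d12:-→d13:-→d14:-→d15:-→d16:H3→d17:-→d18:-→d19:-→d20:H4→d21:H1  best=H1
  ? 243.110.28.50  path d0:H1→d1:-→d2:-→d3:-→d4:-→d5:-→d6:-→d7:-→d8:-→d9:-→d10:-→d11:-→d12:H4→d13:-→d14:-→d15:-→d16:H3→d17:-→d18:-→d19:-→d20:-→d21:-→d22:-→d23:-→d24:-→d25:-→d26:-→d27:-→d28:H5  best=H5

== LOOKUPS ==
["H4","H0","H0","H0","H1","H1","H1","H3","H1","H1","H5"]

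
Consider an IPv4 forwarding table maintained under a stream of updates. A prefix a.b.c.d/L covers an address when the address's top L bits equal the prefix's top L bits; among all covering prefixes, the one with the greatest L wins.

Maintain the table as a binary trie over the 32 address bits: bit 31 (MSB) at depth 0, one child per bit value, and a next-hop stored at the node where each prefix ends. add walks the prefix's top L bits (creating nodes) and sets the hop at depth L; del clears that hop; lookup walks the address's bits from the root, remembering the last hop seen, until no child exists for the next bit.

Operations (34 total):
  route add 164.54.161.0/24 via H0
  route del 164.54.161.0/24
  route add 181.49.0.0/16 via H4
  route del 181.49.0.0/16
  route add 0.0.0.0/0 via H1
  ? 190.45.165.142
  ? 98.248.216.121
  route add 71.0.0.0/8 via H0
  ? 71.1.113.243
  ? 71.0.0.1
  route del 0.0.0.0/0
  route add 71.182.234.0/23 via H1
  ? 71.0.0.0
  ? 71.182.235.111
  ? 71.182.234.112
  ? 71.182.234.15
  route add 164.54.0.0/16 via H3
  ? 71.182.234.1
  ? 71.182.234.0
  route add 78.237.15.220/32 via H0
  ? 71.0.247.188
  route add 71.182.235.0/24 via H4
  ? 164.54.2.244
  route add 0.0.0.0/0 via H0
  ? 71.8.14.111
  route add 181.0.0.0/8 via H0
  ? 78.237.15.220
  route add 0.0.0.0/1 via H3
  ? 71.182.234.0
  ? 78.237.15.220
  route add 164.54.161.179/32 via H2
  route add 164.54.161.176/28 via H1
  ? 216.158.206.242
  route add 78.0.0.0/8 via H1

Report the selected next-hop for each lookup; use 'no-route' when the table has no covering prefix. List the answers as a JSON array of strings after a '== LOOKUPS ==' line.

Apply in order:
  add 164.54.161.0/24 -> H0 at depth 24
  del 164.54.161.0/24 (clear depth 24)
  add 181.49.0.0/16 -> H4 at depth 16
  del 181.49.0.0/16 (clear depth 16)
  add 0.0.0.0/0 -> H1 at depth 0
  ? 190.45.165.142  path d0:H1→d1:-→d2:-→d3:-→d4:-  best=H1
  ? 98.248.216.121  path d0:H1  best=H1
  add 71.0.0.0/8 -> H0 at depth 8
  ? 71.1.113.243  path d0:H1→d1:-→d2:-→d3:-→d4:-→d5:-→d6:-→d7:-→d8:H0  best=H0
  ? 71.0.0.1  path d0:H1→d1:-→d2:-→d3:-→d4:-→d5:-→d6:-→d7:-→d8:H0  best=H0
  del 0.0.0.0/0 (clear depth 0)
  add 71.182.234.0/23 -> H1 at depth 23
  ? 71.0.0.0  path d0:-→d1:-→d2:-→d3:-→d4:-→d5:-→d6:-→d7:-→d8:H0  best=H0
  ? 71.182.235.111  path d0:-→d1:-→d2:-→d3:-→d4:-→d5:-→d6:-→d7:-→d8:H0→d9:-→d10:-→d11:-→d12:-→d13:-→d14:-→d15:-→d16:-→d17:-→d18:-→d19:-→d20:-→d21:-→d22:-→d23:H1  best=H1
  ? 71.182.234.112  path d0:-→d1:-→d2:-→d3:-→d4:-→d5:-→d6:-→d7:-→d8:H0→d9:-→d10:-→d11:-→d12:-→d13:-→d14:-→d15:-→d16:-→d17:-→d18:-→d19:-→d20:-→d21:-→d22:-→d23:H1  best=H1
  ? 71.182.234.15  path d0:-→d1:-→d2:-→d3:-→d4:-→d5:-→d6:-→d7:-→d8:H0→d9:-→d10:-→d11:-→d12:-→d13:-→d14:-→d15:-→d16:-→d17:-→d18:-→d19:-→d20:-→d21:-→d22:-→d23:H1  best=H1
  add 164.54.0.0/16 -> H3 at depth 16
  ? 71.182.234.1  path d0:-→d1:-→d2:-→d3:-→d4:-→d5:-→d6:-→d7:-→d8:H0→d9:-→d10:-→d11:-→d12:-→d13:-→d14:-→d15:-→d16:-→d17:-→d18:-→d19:-→d20:-→d21:-→d22:-→d23:H1  best=H1
  ? 71.182.234.0  path d0:-→d1:-→d2:-→d3:-→d4:-→d5:-→d6:-→d7:-→d8:H0→d9:-→d10:-→d11:-→d12:-→d13:-→d14:-→d15:-→d16:-→d17:-→d18:-→d19:-→d20:-→d21:-→d22:-→d23:H1  best=H1
  add 78.237.15.220/32 -> H0 at depth 32
  ? 71.0.247.188  path d0:-→d1:-→d2:-→d3:-→d4:-→d5:-→d6:-→d7:-→d8:H0  best=H0
  add 71.182.235.0/24 -> H4 at depth 24
  ? 164.54.2.244  path d0:-→d1:-→d2:-→d3:-→d4:-→d5:-→d6:-→d7:-→d8:-→d9:-→d10:-→d11:-→d12:-→d13:-→d14:-→d15:-→d16:H3  best=H3
  add 0.0.0.0/0 -> H0 at depth 0
  ? 71.8.14.111  path d0:H0→d1:-→d2:-→d3:-→d4:-→d5:-→d6:-→d7:-→d8:H0  best=H0
  add 181.0.0.0/8 -> H0 at depth 8
  ? 78.237.15.220  path d0:H0→d1:-→d2:-→d3:-→d4:-→d5:-→d6:-→d7:-→d8:-→d9:-→d10:-→d11:-→d12:-→d13:-→d14:-→d15:-→d16:-→d17:-→d18:-→d19:-→d20:-→d21:-→d22:-→d23:-→d24:-→d25:-→d26:-→d27:-→d28:-→d29:-→d30:-→d31:-→d32:H0  best=H0
  add 0.0.0.0/1 -> H3 at depth 1
  ? 71.182.234.0  path d0:H0→d1:H3→d2:-→d3:-→d4:-→d5:-→d6:-→d7:-→d8:H0→d9:-→d10:-→d11:-→d12:-→d13:-→d14:-→d15:-→d16:-→d17:-→d18:-→d19:-→d20:-→d21:-→d22:-→d23:H1  best=H1
  ? 78.237.15.220  path d0:H0→d1:H3→d2:-→d3:-→d4:-→d5:-→d6:-→d7:-→d8:-→d9:-→d10:-→d11:-→d12:-→d13:-→d14:-→d15:-→d16:-→d17:-→d18:-→d19:-→d20:-→d21:-→d22:-→d23:-→d24:-→d25:-→d26:-→d27:-→d28:-→d29:-→d30:-→d31:-→d32:H0  best=H0
  add 164.54.161.179/32 -> H2 at depth 32
  add 164.54.161.176/28 -> H1 at depth 28
  ? 216.158.206.242  path d0:H0→d1:-  best=H0
  add 78.0.0.0/8 -> H1 at depth 8

== LOOKUPS ==
["H1","H1","H0","H0","H0","H1","H1","H1","H1","H1","H0","H3","H0","H0","H1","H0","H0"]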